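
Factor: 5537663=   79^1*191^1*367^1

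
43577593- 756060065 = - 712482472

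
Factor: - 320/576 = -5/9= - 3^( - 2)*5^1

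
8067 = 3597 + 4470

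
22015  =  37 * 595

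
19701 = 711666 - 691965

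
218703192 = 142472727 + 76230465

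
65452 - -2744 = 68196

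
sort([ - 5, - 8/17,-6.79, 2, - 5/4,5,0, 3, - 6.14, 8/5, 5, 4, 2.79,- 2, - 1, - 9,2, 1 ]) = [ - 9 , - 6.79,-6.14,- 5, - 2 , - 5/4, - 1, - 8/17, 0 , 1,  8/5,2, 2,2.79,3,4,5,5 ] 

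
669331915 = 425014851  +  244317064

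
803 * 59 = 47377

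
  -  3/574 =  - 1 + 571/574= - 0.01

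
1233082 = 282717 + 950365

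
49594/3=49594/3= 16531.33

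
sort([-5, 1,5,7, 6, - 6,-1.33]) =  [-6,-5,-1.33,  1,  5,6, 7]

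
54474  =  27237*2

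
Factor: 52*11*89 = 50908 =2^2 * 11^1*13^1*89^1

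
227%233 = 227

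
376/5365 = 376/5365 = 0.07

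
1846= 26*71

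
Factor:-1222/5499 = -2^1* 3^( - 2)=-  2/9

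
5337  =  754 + 4583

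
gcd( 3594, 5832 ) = 6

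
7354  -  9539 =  - 2185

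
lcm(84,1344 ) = 1344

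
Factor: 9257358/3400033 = 2^1 * 3^1* 7^(  -  1)* 11^1*13^( - 1)*37363^ (-1) * 140263^1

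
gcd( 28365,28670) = 305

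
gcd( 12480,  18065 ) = 5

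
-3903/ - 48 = 1301/16 = 81.31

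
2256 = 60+2196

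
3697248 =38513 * 96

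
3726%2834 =892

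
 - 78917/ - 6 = 78917/6 = 13152.83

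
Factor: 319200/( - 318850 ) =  - 2^4*3^1 *19^1*911^( - 1) = - 912/911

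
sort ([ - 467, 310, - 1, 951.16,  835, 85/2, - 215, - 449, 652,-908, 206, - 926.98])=[ - 926.98, - 908 ,-467,-449, -215 , - 1, 85/2,206, 310  ,  652,835,951.16 ]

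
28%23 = 5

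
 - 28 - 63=-91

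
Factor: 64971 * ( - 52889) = -3^2 * 7219^1*52889^1 = - 3436251219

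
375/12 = 125/4 =31.25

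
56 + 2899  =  2955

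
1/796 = 1/796 =0.00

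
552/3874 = 276/1937 =0.14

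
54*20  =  1080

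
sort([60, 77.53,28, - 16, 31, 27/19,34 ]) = [-16,27/19,28, 31,  34,60, 77.53] 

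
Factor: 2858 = 2^1 * 1429^1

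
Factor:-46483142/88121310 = - 23241571/44060655  =  - 3^( - 1)*5^( - 1)*397^1*58543^1* 2937377^( - 1)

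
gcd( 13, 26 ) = 13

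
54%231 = 54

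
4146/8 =518+1/4 = 518.25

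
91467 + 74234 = 165701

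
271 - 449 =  - 178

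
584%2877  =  584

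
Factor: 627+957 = 1584 = 2^4*3^2*11^1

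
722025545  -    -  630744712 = 1352770257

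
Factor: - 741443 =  - 29^1*37^1*691^1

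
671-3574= - 2903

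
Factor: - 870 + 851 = - 19^1 = - 19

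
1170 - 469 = 701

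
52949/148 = 52949/148 = 357.76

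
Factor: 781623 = 3^3*28949^1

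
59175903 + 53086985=112262888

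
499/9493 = 499/9493=0.05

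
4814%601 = 6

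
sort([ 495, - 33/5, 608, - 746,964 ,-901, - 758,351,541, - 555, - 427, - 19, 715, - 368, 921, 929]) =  [ - 901,-758, - 746, - 555, - 427, -368, - 19, -33/5, 351,495, 541, 608, 715, 921,  929,964 ] 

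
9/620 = 9/620 = 0.01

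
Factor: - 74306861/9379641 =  - 3^( - 1)*227^1*327343^1*3126547^( - 1 ) 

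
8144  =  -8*( - 1018)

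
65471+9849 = 75320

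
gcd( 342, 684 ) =342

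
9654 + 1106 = 10760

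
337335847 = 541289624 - 203953777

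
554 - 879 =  - 325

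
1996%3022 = 1996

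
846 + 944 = 1790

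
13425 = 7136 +6289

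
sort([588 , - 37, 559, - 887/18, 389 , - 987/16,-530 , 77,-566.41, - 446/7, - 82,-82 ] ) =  [ - 566.41, - 530, -82,-82,-446/7,- 987/16,-887/18 , - 37,77 , 389, 559,588 ] 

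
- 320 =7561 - 7881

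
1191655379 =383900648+807754731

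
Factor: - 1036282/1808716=  -  39857/69566  =  - 2^(  -  1)*7^( - 1)*4969^( - 1 ) *39857^1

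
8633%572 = 53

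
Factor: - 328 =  -2^3*41^1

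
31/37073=31/37073 = 0.00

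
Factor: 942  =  2^1*3^1*157^1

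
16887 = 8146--8741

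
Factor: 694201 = 694201^1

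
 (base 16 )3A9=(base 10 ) 937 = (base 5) 12222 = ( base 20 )26h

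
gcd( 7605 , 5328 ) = 9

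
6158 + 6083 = 12241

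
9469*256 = 2424064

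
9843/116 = 9843/116 = 84.85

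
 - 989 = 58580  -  59569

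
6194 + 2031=8225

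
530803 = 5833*91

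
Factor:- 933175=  - 5^2*163^1*229^1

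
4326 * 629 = 2721054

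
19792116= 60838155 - 41046039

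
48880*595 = 29083600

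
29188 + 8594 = 37782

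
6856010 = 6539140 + 316870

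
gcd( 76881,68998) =1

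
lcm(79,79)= 79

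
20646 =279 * 74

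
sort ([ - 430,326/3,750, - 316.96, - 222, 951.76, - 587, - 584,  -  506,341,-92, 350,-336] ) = [- 587,  -  584, - 506, - 430 , - 336, - 316.96  ,- 222, - 92, 326/3, 341,350, 750,951.76]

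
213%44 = 37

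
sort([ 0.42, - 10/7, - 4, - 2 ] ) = [ - 4, - 2, - 10/7,0.42 ] 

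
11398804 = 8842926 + 2555878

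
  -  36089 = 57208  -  93297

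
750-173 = 577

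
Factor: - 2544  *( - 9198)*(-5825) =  - 2^5*3^3*5^2*7^1 * 53^1*73^1*233^1  =  -  136303322400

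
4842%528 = 90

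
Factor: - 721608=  -2^3*3^1*107^1*281^1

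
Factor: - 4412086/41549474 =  - 7^1*89^1*2777^ (-1)*3541^1 * 7481^( - 1) = - 2206043/20774737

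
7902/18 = 439=439.00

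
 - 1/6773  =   - 1/6773 = - 0.00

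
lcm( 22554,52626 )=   157878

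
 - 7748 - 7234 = -14982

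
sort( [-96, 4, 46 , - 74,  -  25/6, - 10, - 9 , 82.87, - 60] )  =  [ - 96, - 74, - 60, - 10, - 9, - 25/6, 4,46,82.87 ]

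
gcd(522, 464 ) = 58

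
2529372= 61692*41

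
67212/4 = 16803 = 16803.00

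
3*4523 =13569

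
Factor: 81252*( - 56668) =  - 2^4*3^2* 31^1*37^1 * 61^1*457^1 = -4604388336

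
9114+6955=16069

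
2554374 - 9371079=  -  6816705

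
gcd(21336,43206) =6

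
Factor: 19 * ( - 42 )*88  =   - 2^4*3^1*7^1*11^1 * 19^1   =  - 70224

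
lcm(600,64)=4800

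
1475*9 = 13275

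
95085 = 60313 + 34772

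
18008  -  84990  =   - 66982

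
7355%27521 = 7355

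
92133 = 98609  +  -6476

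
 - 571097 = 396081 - 967178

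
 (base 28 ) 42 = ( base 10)114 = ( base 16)72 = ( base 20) 5E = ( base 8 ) 162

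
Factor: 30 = 2^1*3^1*5^1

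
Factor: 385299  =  3^2  *  31^1 * 1381^1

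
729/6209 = 729/6209= 0.12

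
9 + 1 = 10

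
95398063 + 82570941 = 177969004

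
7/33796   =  1/4828= 0.00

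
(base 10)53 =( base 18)2H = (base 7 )104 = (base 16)35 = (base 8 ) 65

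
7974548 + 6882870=14857418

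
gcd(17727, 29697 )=57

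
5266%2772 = 2494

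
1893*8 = 15144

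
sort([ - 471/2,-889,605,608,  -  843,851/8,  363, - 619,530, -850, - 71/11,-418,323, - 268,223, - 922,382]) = [ - 922, - 889, - 850, - 843, - 619, - 418, - 268,- 471/2,-71/11, 851/8, 223,  323 , 363,382, 530, 605,  608]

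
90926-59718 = 31208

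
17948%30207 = 17948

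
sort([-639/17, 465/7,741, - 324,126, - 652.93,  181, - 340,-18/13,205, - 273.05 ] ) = [ - 652.93, - 340,  -  324,-273.05,- 639/17, - 18/13,465/7,126, 181 , 205, 741]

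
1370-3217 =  - 1847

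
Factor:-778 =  - 2^1*389^1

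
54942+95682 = 150624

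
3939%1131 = 546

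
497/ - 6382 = -497/6382 = -  0.08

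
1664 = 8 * 208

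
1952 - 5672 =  - 3720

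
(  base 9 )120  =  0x63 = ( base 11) 90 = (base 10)99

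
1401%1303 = 98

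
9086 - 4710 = 4376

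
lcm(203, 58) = 406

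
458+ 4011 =4469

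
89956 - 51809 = 38147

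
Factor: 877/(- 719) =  - 719^( - 1 )*877^1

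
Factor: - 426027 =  - 3^1*7^1 * 20287^1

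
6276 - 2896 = 3380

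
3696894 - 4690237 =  - 993343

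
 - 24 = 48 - 72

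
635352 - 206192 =429160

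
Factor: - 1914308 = -2^2 * 11^1  *139^1*313^1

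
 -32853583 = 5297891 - 38151474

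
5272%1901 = 1470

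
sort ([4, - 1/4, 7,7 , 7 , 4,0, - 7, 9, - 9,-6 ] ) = [ - 9 , - 7, - 6, - 1/4, 0, 4, 4, 7,  7,7, 9]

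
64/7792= 4/487= 0.01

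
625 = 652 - 27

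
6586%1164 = 766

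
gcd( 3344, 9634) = 2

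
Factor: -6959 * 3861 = -3^3*11^1 *13^1*6959^1 = - 26868699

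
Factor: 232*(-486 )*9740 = -1098204480 = - 2^6 * 3^5*5^1 *29^1*487^1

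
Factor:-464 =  - 2^4*29^1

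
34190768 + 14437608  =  48628376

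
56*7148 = 400288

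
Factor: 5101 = 5101^1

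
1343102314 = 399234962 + 943867352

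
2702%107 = 27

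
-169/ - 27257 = 169/27257 = 0.01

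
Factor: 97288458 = 2^1*3^1*271^1*59833^1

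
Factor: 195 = 3^1*5^1*13^1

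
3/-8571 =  - 1 +2856/2857 =- 0.00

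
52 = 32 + 20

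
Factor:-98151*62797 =-3^1*  7^1 * 8971^1*32717^1=-6163588347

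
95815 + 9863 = 105678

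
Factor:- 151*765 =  - 3^2*5^1 * 17^1*151^1 = - 115515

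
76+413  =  489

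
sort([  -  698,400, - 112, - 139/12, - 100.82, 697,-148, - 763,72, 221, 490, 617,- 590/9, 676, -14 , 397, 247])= [  -  763,-698,  -  148,  -  112, -100.82, - 590/9, -14, -139/12, 72, 221, 247,  397, 400, 490, 617, 676,  697 ]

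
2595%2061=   534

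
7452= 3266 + 4186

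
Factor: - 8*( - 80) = 2^7*5^1 = 640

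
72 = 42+30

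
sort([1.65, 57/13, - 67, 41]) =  [-67,1.65, 57/13, 41]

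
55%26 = 3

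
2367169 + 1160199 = 3527368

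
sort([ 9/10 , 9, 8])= [ 9/10,8,9]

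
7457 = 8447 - 990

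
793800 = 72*11025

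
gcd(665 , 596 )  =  1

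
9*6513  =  58617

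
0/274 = 0 =0.00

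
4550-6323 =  - 1773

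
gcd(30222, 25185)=5037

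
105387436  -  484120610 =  - 378733174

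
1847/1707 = 1847/1707 = 1.08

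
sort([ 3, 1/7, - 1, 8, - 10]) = [ - 10, - 1,1/7,  3,8]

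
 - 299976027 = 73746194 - 373722221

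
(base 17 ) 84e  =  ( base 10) 2394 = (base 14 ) C30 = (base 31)2f7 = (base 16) 95A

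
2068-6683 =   -  4615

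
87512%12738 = 11084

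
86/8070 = 43/4035 = 0.01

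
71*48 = 3408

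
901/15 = 60 + 1/15= 60.07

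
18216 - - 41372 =59588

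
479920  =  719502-239582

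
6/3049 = 6/3049 = 0.00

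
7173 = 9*797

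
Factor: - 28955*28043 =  - 5^1*29^1 * 967^1*5791^1 = - 811985065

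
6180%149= 71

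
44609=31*1439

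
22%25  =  22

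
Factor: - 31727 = -31727^1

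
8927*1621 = 14470667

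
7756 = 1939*4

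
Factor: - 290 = -2^1 * 5^1*29^1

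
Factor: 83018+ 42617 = 5^1*25127^1 = 125635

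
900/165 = 5  +  5/11=5.45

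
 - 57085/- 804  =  57085/804 = 71.00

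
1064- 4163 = -3099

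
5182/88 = 2591/44 = 58.89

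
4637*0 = 0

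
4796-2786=2010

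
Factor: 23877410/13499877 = 2^1  *  3^(- 1)*5^1*29^( - 1)*47^1*101^1*503^1*155171^(-1)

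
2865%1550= 1315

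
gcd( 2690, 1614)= 538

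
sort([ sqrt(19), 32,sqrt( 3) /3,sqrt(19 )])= [ sqrt( 3) /3, sqrt(19), sqrt( 19),  32]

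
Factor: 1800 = 2^3 * 3^2*5^2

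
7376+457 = 7833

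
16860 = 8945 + 7915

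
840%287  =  266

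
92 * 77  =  7084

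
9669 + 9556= 19225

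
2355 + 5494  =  7849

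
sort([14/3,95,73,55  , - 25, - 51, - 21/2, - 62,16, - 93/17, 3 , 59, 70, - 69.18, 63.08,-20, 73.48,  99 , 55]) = [ - 69.18, - 62,-51, - 25, - 20, - 21/2, - 93/17,3,  14/3, 16,55,  55, 59,63.08, 70, 73,73.48,95,99 ]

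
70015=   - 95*( - 737 )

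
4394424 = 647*6792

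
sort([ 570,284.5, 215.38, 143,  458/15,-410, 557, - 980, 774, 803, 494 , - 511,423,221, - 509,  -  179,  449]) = [ - 980, - 511, - 509,  -  410 ,- 179,458/15,143,215.38, 221,  284.5,423,449,494, 557,570,774, 803] 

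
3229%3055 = 174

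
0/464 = 0 = 0.00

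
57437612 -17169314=40268298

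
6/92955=2/30985  =  0.00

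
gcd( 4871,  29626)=1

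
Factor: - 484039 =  - 29^1*16691^1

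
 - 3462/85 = -41 + 23/85 = - 40.73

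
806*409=329654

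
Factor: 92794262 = 2^1*11^1*17^1*47^1*5279^1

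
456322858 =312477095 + 143845763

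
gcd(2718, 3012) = 6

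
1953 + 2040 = 3993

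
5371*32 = 171872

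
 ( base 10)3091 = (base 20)7EB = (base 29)3JH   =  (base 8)6023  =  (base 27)46D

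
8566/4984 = 1  +  1791/2492 = 1.72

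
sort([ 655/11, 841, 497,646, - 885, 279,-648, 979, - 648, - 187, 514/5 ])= [ - 885, - 648, - 648,  -  187,655/11,514/5, 279, 497, 646, 841, 979]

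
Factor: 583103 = 29^1*20107^1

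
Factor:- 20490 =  - 2^1*3^1*5^1 * 683^1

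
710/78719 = 710/78719 = 0.01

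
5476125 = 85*64425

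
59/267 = 59/267 = 0.22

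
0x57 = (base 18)4F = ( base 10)87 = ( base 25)3c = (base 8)127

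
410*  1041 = 426810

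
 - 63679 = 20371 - 84050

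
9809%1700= 1309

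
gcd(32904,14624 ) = 3656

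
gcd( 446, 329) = 1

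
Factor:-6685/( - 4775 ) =7/5  =  5^( - 1 )* 7^1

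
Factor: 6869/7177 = 6869^1*7177^( - 1 ) 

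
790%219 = 133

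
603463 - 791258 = -187795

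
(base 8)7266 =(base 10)3766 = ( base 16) EB6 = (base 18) bb4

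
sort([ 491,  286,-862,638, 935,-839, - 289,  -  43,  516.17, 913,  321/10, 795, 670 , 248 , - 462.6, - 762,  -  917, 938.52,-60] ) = [ - 917,-862, - 839, -762,  -  462.6 , - 289,  -  60 , - 43, 321/10, 248, 286, 491,516.17,  638, 670,795,  913, 935, 938.52]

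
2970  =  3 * 990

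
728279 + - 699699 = 28580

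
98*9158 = 897484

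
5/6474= 5/6474 = 0.00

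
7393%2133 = 994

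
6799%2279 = 2241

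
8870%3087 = 2696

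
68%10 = 8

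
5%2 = 1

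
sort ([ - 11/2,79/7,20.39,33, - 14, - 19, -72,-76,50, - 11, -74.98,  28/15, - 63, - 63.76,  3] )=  [ - 76, - 74.98,  -  72 , - 63.76, - 63, - 19,-14,- 11,  -  11/2 , 28/15,3,79/7, 20.39, 33,  50] 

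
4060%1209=433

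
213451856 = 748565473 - 535113617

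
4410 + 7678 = 12088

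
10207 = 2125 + 8082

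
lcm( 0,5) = 0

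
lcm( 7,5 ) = 35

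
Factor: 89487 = 3^2*61^1*163^1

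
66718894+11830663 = 78549557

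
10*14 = 140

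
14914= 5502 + 9412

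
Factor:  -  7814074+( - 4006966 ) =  - 11821040=-  2^4* 5^1*7^1*11^1*19^1*101^1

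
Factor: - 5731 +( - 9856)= - 15587 = -11^1*13^1*109^1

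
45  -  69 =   -  24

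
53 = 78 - 25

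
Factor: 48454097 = 17^1*79^1*109^1*331^1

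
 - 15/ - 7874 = 15/7874 = 0.00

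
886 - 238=648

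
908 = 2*454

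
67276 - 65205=2071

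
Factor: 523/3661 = 1/7 = 7^( - 1 ) 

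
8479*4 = 33916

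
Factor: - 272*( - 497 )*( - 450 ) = -2^5*3^2*5^2*7^1*17^1*71^1=-  60832800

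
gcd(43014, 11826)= 6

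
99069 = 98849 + 220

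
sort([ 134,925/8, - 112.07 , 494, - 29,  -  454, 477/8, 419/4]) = [ - 454, - 112.07, - 29,  477/8, 419/4, 925/8,134,494]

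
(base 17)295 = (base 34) lm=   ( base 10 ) 736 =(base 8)1340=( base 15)341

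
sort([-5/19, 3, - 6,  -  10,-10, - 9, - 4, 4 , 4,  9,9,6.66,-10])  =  [ - 10 ,-10, - 10,-9, - 6,-4,-5/19, 3, 4, 4, 6.66,9, 9]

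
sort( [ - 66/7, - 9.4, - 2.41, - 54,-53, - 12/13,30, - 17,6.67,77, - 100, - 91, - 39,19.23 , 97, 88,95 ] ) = [  -  100, - 91,-54,-53 , - 39,  -  17,-66/7, - 9.4, - 2.41,  -  12/13, 6.67 , 19.23 , 30, 77 , 88,95, 97 ]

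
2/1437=2/1437 = 0.00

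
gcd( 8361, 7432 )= 929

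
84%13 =6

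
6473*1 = 6473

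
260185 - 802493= - 542308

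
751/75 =751/75= 10.01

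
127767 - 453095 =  - 325328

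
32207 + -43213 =  -  11006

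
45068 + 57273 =102341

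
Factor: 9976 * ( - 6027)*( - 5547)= 2^3 * 3^2*7^2*29^1*41^1*43^3 = 333515327544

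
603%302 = 301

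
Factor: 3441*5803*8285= 165435899055 = 3^1*5^1*7^1 * 31^1*37^1*829^1*1657^1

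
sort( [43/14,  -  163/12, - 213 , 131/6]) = [-213,-163/12, 43/14, 131/6] 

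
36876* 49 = 1806924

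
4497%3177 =1320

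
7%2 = 1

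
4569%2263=43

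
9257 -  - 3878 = 13135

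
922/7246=461/3623  =  0.13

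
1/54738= 1/54738=0.00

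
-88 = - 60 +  - 28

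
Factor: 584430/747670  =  3^1*11^1*23^1*971^ ( - 1 ) = 759/971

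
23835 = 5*4767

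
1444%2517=1444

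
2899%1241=417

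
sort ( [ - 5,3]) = [- 5,3] 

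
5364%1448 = 1020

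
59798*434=25952332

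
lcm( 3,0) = 0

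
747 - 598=149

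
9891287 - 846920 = 9044367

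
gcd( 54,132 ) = 6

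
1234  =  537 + 697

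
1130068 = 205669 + 924399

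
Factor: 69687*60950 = 4247422650 = 2^1*3^3 *5^2*23^1*29^1 * 53^1 * 89^1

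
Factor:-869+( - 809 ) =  - 2^1*839^1= -1678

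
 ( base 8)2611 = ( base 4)112021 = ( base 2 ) 10110001001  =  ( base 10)1417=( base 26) 22d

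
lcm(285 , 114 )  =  570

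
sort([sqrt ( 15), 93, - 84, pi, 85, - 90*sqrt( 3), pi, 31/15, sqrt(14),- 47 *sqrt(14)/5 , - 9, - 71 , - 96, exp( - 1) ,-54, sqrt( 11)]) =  [ - 90*sqrt( 3 ), - 96,  -  84 ,  -  71, - 54, - 47*sqrt( 14 )/5,-9, exp( - 1), 31/15,pi,pi, sqrt( 11), sqrt(14),sqrt ( 15), 85, 93]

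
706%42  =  34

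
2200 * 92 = 202400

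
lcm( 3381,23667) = 23667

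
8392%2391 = 1219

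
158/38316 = 79/19158= 0.00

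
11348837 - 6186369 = 5162468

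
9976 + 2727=12703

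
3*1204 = 3612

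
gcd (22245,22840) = 5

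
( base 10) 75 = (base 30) 2F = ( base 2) 1001011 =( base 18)43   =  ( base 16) 4b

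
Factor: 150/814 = 75/407= 3^1 * 5^2 * 11^( - 1)*37^( - 1)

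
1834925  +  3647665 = 5482590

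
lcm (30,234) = 1170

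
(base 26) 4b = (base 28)43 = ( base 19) 61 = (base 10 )115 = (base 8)163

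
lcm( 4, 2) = 4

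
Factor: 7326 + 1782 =2^2*3^2 * 11^1 * 23^1   =  9108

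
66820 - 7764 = 59056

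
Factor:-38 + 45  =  7^1 = 7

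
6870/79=86 + 76/79 =86.96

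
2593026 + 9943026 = 12536052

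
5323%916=743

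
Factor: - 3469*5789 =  - 20082041= -7^1*827^1*3469^1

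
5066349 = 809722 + 4256627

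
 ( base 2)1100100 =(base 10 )100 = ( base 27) 3J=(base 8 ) 144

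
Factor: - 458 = - 2^1*229^1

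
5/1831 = 5/1831 = 0.00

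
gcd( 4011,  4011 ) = 4011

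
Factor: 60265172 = 2^2*11^1*557^1*2459^1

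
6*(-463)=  - 2778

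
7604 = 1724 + 5880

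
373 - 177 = 196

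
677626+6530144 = 7207770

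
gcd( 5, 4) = 1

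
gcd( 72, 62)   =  2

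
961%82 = 59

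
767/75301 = 767/75301 =0.01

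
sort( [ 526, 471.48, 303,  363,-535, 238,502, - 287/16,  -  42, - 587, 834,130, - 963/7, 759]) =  [-587, - 535,-963/7, - 42, - 287/16, 130 , 238, 303,363, 471.48, 502, 526, 759, 834 ]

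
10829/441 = 221/9 = 24.56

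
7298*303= 2211294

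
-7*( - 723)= 5061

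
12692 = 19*668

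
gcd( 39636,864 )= 108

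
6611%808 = 147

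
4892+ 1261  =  6153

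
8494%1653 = 229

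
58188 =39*1492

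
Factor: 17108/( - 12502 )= - 26/19= -2^1 * 13^1* 19^( - 1) 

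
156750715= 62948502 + 93802213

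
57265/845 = 67 + 10/13 = 67.77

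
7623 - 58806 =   -  51183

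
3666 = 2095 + 1571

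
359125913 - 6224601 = 352901312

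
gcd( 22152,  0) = 22152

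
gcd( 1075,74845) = 5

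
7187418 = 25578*281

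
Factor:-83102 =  - 2^1 *37^1 *1123^1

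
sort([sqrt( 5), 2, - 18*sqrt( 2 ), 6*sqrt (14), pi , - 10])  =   [ - 18*sqrt( 2 ), - 10, 2,sqrt( 5 ), pi, 6*sqrt( 14 ) ] 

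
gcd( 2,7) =1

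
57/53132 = 57/53132 = 0.00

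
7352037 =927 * 7931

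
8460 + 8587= 17047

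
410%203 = 4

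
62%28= 6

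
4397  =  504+3893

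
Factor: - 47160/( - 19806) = 2^2*3^1*5^1 * 131^1*3301^( - 1 )=   7860/3301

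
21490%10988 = 10502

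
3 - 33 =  - 30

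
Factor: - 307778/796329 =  - 2^1*3^ (-2)*23^( - 1 )*3847^( - 1) * 153889^1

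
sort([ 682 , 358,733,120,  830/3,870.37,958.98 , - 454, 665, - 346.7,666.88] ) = [ - 454,  -  346.7, 120, 830/3,358,  665,666.88, 682,733,870.37,958.98]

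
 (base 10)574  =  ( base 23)11m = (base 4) 20332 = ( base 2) 1000111110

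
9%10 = 9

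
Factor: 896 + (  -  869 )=3^3 =27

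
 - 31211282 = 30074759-61286041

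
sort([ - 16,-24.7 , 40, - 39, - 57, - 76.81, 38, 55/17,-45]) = [ - 76.81, - 57,-45, - 39, -24.7,-16,55/17, 38, 40 ]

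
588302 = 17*34606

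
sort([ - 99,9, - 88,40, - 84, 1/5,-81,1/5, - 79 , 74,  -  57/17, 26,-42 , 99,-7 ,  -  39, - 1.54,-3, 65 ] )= [- 99, - 88, - 84, - 81,-79,-42, - 39, - 7,  -  57/17, - 3, - 1.54,1/5, 1/5,9,  26, 40, 65,  74, 99 ]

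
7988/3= 7988/3 = 2662.67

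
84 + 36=120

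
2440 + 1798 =4238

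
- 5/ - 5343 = 5/5343 = 0.00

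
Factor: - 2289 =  - 3^1*7^1*109^1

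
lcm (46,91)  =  4186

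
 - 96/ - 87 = 1 + 3/29=1.10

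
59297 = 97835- 38538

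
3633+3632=7265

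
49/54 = 49/54 = 0.91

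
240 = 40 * 6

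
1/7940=1/7940 = 0.00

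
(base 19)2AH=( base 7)2465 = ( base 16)3A1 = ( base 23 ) 1H9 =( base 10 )929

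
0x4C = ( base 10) 76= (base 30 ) 2g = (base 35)26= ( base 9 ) 84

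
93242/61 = 93242/61 = 1528.56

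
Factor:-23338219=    - 173^1*313^1 * 431^1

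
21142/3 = 7047+1/3 = 7047.33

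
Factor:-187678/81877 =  - 2^1 *41^( - 1 )*107^1*877^1*1997^(-1)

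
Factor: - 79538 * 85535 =-6803282830  =  - 2^1 * 5^1*17107^1*39769^1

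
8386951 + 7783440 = 16170391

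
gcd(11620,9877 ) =581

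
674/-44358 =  - 337/22179 = -0.02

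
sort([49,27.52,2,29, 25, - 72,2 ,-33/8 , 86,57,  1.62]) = [  -  72, - 33/8,1.62,2,2,25,27.52,29, 49 , 57,86] 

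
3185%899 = 488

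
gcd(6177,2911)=71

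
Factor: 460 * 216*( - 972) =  - 96577920 = - 2^7*3^8*  5^1*23^1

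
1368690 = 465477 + 903213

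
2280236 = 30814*74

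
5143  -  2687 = 2456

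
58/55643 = 58/55643 = 0.00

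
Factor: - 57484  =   - 2^2*7^1*2053^1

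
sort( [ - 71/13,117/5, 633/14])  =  [ - 71/13, 117/5, 633/14]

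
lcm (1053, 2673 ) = 34749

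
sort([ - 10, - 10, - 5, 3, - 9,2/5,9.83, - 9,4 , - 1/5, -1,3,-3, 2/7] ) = [ - 10 , - 10,-9, - 9, -5, - 3 ,-1, - 1/5,2/7 , 2/5, 3, 3, 4,9.83 ] 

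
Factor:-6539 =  - 13^1*503^1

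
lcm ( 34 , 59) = 2006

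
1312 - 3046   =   - 1734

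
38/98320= 19/49160 = 0.00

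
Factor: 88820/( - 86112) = -22205/21528 = - 2^( - 3 )*3^ (-2)*5^1 * 13^(-1)*23^( - 1)*4441^1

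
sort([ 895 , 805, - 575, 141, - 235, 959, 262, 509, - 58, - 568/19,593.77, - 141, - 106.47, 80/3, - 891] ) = [ - 891, - 575, - 235, - 141, - 106.47, - 58, - 568/19, 80/3,  141, 262,509, 593.77, 805, 895, 959] 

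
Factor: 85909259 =3299^1*26041^1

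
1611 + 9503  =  11114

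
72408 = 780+71628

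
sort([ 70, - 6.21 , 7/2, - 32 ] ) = [ - 32,- 6.21,7/2,70 ]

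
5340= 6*890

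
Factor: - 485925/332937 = -3^ ( - 2 )*5^2 * 31^1*59^(-1) = -775/531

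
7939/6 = 1323 + 1/6 = 1323.17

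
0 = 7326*0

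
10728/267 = 40 + 16/89 = 40.18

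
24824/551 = 856/19 =45.05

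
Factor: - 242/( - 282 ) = 121/141  =  3^( - 1)*11^2*47^( - 1 )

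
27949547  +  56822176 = 84771723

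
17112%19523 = 17112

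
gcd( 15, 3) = 3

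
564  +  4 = 568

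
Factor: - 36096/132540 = -2^6*5^( - 1)*47^( - 1) = - 64/235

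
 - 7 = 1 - 8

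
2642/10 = 1321/5 = 264.20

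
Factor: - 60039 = -3^2*7^1*953^1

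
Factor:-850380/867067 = -2^2*3^1*5^1  *14173^1 * 867067^(-1 )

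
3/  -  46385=  -  3/46385 = - 0.00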